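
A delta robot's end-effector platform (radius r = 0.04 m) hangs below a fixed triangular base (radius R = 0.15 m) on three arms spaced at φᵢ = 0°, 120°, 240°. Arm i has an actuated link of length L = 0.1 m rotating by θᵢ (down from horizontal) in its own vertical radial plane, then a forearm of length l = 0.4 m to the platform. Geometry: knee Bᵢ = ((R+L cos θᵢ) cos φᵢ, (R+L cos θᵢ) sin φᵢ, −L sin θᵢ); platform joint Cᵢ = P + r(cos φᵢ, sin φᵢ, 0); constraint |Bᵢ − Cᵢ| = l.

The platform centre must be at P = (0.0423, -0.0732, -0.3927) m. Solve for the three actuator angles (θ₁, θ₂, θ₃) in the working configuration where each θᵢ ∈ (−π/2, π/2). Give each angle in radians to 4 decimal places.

θ₁ = 0.3493, θ₂ = 0.9605, θ₃ = 0.3496

φ1=0.0° → target in arm frame (0.0423, -0.0732)
  A=0.0677, B=-0.3927, C=(l²−L²−A²−y'²−z²)/(2L)=-0.0708
  √(A²+B²)=0.3985;  θ1 = -1.4001+1.7493 ≈ 0.3493
φ2=120.0° → target in arm frame (-0.0845, 0.0000)
  e−x'=0.1945;  (l²−L²−(e−x')²−y'²−z²)/2L = -0.2103
  γ=atan2(-0.3927,0.1945)=-1.1108;  ψ=arccos(-0.4799)=2.0713;  θ2=γ+ψ≈0.9605
arm 3 (φ=240.0°): x'=0.0422, y'=0.0732
  A cos θ + B sin θ = C:  0.0678·cos θ + -0.3927·sin θ = -0.0708
  γ=atan2(-0.3927,0.0678)=-1.3999;  ψ=arccos(-0.1778)=1.7495;  θ3=γ+ψ≈0.3496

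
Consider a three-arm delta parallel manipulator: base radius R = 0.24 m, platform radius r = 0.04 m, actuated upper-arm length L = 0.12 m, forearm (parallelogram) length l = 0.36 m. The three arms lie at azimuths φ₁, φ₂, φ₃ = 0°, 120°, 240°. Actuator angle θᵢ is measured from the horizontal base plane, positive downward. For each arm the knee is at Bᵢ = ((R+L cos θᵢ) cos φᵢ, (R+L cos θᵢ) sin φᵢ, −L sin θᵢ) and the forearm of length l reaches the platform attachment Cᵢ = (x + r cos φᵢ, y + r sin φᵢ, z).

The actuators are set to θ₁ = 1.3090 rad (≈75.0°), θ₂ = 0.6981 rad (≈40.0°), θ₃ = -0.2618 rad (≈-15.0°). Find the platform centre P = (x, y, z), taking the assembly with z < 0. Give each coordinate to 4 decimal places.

centre 1 = (0.2311·cos0.0°, 0.2311·sin0.0°, -0.1159) = (0.2311, 0.0000, -0.1159)
φ2=120.0°: virtual centre (-0.1460, 0.2528, -0.0771), radius l
arm 3 at φ=240.0°: ρ3 = 0.3159;  centre 3 = (-0.1580, -0.2736, 0.0311)
subtract pairs → two planes through P
[-0.7540 0.5056 0.0776]·P = 0.0243;  [-0.7780 -0.5472 0.2939]·P = 0.0339
det = 0.8060;  x = -0.0378+0.2371z,  y = -0.0083+0.2001z
into |P−centre ₁|² = l²: 1.0962z² + 0.1010z + -0.0438 = 0;  Δ = 0.2023;  z = -0.2512 or 0.1590 → z<0 root = -0.2512
x = -0.0974, y = -0.0585

(-0.0974, -0.0585, -0.2512)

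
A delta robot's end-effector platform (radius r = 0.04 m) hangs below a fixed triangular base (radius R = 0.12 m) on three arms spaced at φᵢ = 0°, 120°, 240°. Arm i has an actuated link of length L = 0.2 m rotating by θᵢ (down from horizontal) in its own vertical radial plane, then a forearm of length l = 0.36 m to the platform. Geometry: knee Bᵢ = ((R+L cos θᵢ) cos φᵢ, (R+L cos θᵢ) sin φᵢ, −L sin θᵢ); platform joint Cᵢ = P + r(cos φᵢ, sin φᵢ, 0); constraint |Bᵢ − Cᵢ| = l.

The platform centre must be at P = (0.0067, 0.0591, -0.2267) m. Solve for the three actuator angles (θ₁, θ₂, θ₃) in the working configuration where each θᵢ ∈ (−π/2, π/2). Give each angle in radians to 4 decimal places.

θ₁ = -0.0002, θ₂ = -0.2621, θ₃ = 0.3492

φ1=0.0° → target in arm frame (0.0067, 0.0591)
  A cos θ + B sin θ = C:  0.0733·cos θ + -0.2267·sin θ = 0.0734
  γ=atan2(-0.2267,0.0733)=-1.2581;  ψ=arccos(0.3079)=1.2578;  θ1=γ+ψ≈-0.0002
φ2=120.0° → target in arm frame (0.0478, -0.0354)
  A=0.0322, B=-0.2267, C=(l²−L²−A²−y'²−z²)/(2L)=0.0898
  θ2 = atan2(B,A) + arccos(C/0.2290) = -0.2621
rotate P by −φ3: (-0.0545, -0.0237, -0.2267)
  A=0.1345, B=-0.2267, C=(l²−L²−A²−y'²−z²)/(2L)=0.0489
  √(A²+B²)=0.2636;  θ3 = -1.0352+1.3844 ≈ 0.3492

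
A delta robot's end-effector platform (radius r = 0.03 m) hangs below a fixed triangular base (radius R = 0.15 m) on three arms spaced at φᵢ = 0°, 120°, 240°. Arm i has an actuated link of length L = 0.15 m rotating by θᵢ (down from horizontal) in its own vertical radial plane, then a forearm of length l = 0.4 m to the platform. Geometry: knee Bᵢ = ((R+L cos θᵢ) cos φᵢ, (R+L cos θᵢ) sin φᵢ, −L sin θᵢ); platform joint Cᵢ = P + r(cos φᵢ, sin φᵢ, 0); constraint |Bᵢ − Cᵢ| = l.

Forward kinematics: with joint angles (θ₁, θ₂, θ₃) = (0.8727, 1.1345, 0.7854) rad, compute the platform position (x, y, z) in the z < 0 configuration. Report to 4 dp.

(0.0163, -0.0539, -0.4570)

φ1=0.0°: virtual centre (0.2164, 0.0000, -0.1149), radius l
S2 = (0.1834·cos120.0°, 0.1834·sin120.0°, -0.1359) = (-0.0917, 0.1588, -0.1359)
arm 3 at φ=240.0°: e+L cos θ3 = 0.2261;  S3 = (-0.1130, -0.1958, -0.1061)
subtract pairs → two planes through P
[-0.6162 0.3176 -0.0421]·P = -0.0079;  [-0.6589 -0.3916 0.0177]·P = 0.0023
Cramer: x(z) = 0.0053-0.0241z;  y(z) = -0.0148+0.0857z
quadratic in z: (1.0079)z²+(0.2375)z+(-0.1020)=0, √Δ=0.6838 → z ∈ {-0.4570, 0.2214}; z = -0.4570 (taking z<0)
x = 0.0163, y = -0.0539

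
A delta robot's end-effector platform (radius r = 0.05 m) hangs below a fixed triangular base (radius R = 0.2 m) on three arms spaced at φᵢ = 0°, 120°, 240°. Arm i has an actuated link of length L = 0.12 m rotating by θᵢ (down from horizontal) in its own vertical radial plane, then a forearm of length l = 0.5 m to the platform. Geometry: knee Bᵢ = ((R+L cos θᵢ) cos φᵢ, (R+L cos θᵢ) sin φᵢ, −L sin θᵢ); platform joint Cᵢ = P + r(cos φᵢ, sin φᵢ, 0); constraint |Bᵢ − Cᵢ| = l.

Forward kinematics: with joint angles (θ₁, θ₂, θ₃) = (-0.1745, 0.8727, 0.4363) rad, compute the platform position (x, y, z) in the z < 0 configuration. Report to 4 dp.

O1 = (0.2682·cos0.0°, 0.2682·sin0.0°, 0.0208) = (0.2682, 0.0000, 0.0208)
arm 2 at φ=120.0°: (R−r)+L cos θ2 = 0.2271;  O2 = (-0.1136, 0.1967, -0.0919)
φ3=240.0°: virtual centre (-0.1294, -0.2241, -0.0507), radius l
subtract pairs → two planes through P
[-0.7635 0.3934 -0.2255]·P = -0.0123;  [-0.7951 -0.4482 -0.1431]·P = -0.0028
det = 0.6550;  x = 0.0101+-0.2403z,  y = -0.0117+0.1070z
quadratic in z: (1.0692)z²+(0.0798)z+(-0.1828)=0, √Δ=0.8879 → z ∈ {-0.4526, 0.3779}; z = -0.4526 (taking z<0)
x = 0.1189, y = -0.0601

(0.1189, -0.0601, -0.4526)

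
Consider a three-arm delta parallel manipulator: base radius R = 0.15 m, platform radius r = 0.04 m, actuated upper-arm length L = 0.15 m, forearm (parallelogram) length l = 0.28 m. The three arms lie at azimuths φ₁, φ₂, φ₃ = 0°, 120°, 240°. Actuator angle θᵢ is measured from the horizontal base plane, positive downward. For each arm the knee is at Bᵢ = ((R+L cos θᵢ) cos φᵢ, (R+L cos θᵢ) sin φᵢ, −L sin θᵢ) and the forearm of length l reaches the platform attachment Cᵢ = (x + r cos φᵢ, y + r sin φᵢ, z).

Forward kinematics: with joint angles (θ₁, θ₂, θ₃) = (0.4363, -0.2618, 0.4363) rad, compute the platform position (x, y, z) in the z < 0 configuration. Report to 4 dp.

φ1=0.0°: virtual centre (0.2459, 0.0000, -0.0634), radius l
centre 2 = (0.2549·cos120.0°, 0.2549·sin120.0°, 0.0388) = (-0.1274, 0.2207, 0.0388)
φ3=240.0°: virtual centre (-0.1230, -0.2130, -0.0634), radius l
eliminate P² terms by subtracting sphere 1 from 2 and 3
linear system: -0.7468x+0.4415y = 0.0020−0.2044z; -0.7378x+-0.4260y = 0.0000−0.0000z
Cramer: x(z) = -0.0013+0.1352z;  y(z) = 0.0023-0.2343z
into |P−centre ₁|² = l²: 1.0732z² + 0.0588z + -0.0132 = 0;  Δ = 0.0603;  z = -0.1418 or 0.0870 → z<0 root = -0.1418
x = -0.0205, y = 0.0355

(-0.0205, 0.0355, -0.1418)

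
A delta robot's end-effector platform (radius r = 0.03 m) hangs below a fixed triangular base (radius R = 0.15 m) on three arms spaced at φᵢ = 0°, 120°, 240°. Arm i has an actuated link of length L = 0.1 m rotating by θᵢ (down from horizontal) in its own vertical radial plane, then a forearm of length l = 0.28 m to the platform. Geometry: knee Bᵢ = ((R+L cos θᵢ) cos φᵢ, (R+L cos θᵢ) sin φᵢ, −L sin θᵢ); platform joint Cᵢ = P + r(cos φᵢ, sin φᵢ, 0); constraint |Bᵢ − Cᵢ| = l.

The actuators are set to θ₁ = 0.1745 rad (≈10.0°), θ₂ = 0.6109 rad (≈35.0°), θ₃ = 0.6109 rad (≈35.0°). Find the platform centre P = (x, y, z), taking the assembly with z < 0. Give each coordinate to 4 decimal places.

(0.0349, 0.0000, -0.2288)

φ1=0.0°: virtual centre (0.2185, 0.0000, -0.0174), radius l
O2 = (0.2019·cos120.0°, 0.2019·sin120.0°, -0.0574) = (-0.1010, 0.1749, -0.0574)
arm 3 at φ=240.0°: ρ3 = 0.2019;  O3 = (-0.1010, -0.1749, -0.0574)
subtract pairs → two planes through P
linear system: -0.6389x+0.3497y = -0.0040−-0.0800z; -0.6389x+-0.3497y = -0.0040−-0.0800z
det = 0.4469;  x = 0.0062+-0.1252z,  y = 0.0000+0.0000z
into |P−O₁|² = l²: 1.0157z² + 0.0879z + -0.0330 = 0;  Δ = 0.1420;  z = -0.2288 or 0.1422 → z<0 root = -0.2288
x = 0.0349, y = 0.0000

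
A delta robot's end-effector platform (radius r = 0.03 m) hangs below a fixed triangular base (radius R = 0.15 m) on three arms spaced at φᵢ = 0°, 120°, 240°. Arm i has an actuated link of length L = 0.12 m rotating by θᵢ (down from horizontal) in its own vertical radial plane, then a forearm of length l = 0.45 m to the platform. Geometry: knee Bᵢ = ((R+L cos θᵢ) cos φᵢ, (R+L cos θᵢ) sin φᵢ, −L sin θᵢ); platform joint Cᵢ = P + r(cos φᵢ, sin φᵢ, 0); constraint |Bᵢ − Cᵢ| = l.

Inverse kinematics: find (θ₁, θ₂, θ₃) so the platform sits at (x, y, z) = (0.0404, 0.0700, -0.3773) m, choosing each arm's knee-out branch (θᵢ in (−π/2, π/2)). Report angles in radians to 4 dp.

φ1=0.0° → target in arm frame (0.0404, 0.0700)
  A cos θ + B sin θ = C:  0.0796·cos θ + -0.3773·sin θ = 0.1438
  θ1 = atan2(B,A) + arccos(C/0.3856) = -0.1742
rotate P by −φ2: (0.0404, -0.0700, -0.3773)
  e−x'=0.0796;  (l²−L²−(e−x')²−y'²−z²)/2L = 0.1438
  θ2 = atan2(B,A) + arccos(C/0.3856) = -0.1743
rotate P by −φ3: (-0.0808, 0.0000, -0.3773)
  e−x'=0.2008;  (l²−L²−(e−x')²−y'²−z²)/2L = 0.0226
  θ3 = atan2(B,A) + arccos(C/0.4274) = 0.4363

θ₁ = -0.1742, θ₂ = -0.1743, θ₃ = 0.4363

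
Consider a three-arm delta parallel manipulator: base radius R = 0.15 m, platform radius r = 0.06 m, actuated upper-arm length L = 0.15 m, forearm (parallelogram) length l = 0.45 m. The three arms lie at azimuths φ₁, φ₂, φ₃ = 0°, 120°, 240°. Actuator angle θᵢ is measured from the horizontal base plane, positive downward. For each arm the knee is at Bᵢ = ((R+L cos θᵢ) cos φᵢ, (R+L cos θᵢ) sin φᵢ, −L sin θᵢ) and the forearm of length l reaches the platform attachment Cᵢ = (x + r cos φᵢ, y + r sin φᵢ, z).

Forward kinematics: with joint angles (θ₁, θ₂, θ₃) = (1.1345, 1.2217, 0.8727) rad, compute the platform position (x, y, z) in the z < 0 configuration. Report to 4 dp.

φ1=0.0°: virtual centre (0.1534, 0.0000, -0.1359), radius l
φ2=120.0°: virtual centre (-0.0707, 0.1224, -0.1410), radius l
centre 3 = (0.1864·cos240.0°, 0.1864·sin240.0°, -0.1149) = (-0.0932, -0.1614, -0.1149)
|centre ₂|²−|centre ₁|² = -0.0022;  |centre ₃|²−|centre ₁|² = 0.0059
plane₁₂: -0.4481x+0.2448y+-0.0100z = -0.0022
det = 0.2654;  x = -0.0028+0.0266z,  y = -0.0141+0.0896z
quadratic in z: (1.0087)z²+(0.2611)z+(-0.1594)=0, √Δ=0.8434 → z ∈ {-0.5475, 0.2887}; z = -0.5475 (taking z<0)
x = -0.0174, y = -0.0632

(-0.0174, -0.0632, -0.5475)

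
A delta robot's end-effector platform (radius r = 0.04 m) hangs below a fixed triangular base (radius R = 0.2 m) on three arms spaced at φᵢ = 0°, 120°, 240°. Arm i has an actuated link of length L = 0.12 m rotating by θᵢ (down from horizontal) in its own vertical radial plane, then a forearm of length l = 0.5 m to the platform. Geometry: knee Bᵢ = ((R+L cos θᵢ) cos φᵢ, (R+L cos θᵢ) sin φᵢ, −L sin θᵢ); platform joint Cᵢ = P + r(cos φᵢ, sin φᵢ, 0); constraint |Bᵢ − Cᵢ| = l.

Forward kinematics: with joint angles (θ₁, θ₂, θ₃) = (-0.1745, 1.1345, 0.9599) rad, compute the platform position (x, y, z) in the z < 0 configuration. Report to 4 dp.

(0.1745, -0.0246, -0.4677)

φ1=0.0°: virtual centre (0.2782, 0.0000, 0.0208), radius l
arm 2 at φ=120.0°: (R−r)+L cos θ2 = 0.2107;  O2 = (-0.1054, 0.1825, -0.1088)
O3 = (0.2288·cos240.0°, 0.2288·sin240.0°, -0.0983) = (-0.1144, -0.1982, -0.0983)
eliminate P² terms by subtracting sphere 1 from 2 and 3
[-0.7671 0.3650 -0.2592]·P = -0.0216;  [-0.7852 -0.3963 -0.2383]·P = -0.0158
det = 0.5906;  x = 0.0242+-0.3212z,  y = -0.0082+0.0351z
into |P−O₁|² = l²: 1.1044z² + 0.1209z + -0.1850 = 0;  Δ = 0.8319;  z = -0.4677 or 0.3582 → z<0 root = -0.4677
x = 0.1745, y = -0.0246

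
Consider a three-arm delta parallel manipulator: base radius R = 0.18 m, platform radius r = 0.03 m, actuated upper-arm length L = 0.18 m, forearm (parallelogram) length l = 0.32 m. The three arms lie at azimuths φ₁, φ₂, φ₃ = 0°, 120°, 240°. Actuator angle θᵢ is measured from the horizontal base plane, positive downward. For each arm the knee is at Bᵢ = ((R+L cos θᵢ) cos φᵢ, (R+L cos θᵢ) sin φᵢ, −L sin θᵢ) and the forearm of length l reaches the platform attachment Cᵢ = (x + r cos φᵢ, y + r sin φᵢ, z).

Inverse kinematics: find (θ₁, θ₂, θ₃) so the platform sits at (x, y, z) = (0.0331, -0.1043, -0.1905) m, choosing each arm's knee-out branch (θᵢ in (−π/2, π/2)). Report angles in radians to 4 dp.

φ1=0.0° → target in arm frame (0.0331, -0.1043)
  A=0.1169, B=-0.1905, C=(l²−L²−A²−y'²−z²)/(2L)=0.0255
  √(A²+B²)=0.2235;  θ1 = -1.0204+1.4566 ≈ 0.4362
rotate P by −φ2: (-0.1069, 0.0235, -0.1905)
  A cos θ + B sin θ = C:  0.2569·cos θ + -0.1905·sin θ = -0.0912
  γ=atan2(-0.1905,0.2569)=-0.6381;  ψ=arccos(-0.2851)=1.8599;  θ2=γ+ψ≈1.2218
rotate P by −φ3: (0.0738, 0.0808, -0.1905)
  A cos θ + B sin θ = C:  0.0762·cos θ + -0.1905·sin θ = 0.0594
  √(A²+B²)=0.2052;  θ3 = -1.1902+1.2773 ≈ 0.0871

θ₁ = 0.4362, θ₂ = 1.2218, θ₃ = 0.0871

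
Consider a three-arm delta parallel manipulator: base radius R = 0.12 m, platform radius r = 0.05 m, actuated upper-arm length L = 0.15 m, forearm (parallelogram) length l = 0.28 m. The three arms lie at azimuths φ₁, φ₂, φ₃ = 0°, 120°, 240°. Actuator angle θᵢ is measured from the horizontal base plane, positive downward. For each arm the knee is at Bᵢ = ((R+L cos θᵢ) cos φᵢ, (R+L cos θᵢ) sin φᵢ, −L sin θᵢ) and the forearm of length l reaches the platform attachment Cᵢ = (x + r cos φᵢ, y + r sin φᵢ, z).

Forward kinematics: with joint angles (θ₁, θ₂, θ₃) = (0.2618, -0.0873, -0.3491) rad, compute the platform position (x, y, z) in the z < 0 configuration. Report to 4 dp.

φ1=0.0°: virtual centre (0.2149, 0.0000, -0.0388), radius l
φ2=120.0°: virtual centre (-0.1097, 0.1900, 0.0131), radius l
φ3=240.0°: virtual centre (-0.1055, -0.1827, 0.0513), radius l
|O₂|²−|O₁|² = 0.0006;  |O₃|²−|O₁|² = -0.0006
linear system: -0.6492x+0.3801y = 0.0006−0.1038z; -0.6407x+-0.3654y = -0.0006−0.1803z
Cramer: x(z) = 0.0000+0.2214z;  y(z) = 0.0016+0.1051z
into |P−O₁|² = l²: 1.0601z² + -0.0172z + -0.0307 = 0;  Δ = 0.1304;  z = -0.1622 or 0.1785 → z<0 root = -0.1622
x = -0.0360, y = -0.0155

(-0.0360, -0.0155, -0.1622)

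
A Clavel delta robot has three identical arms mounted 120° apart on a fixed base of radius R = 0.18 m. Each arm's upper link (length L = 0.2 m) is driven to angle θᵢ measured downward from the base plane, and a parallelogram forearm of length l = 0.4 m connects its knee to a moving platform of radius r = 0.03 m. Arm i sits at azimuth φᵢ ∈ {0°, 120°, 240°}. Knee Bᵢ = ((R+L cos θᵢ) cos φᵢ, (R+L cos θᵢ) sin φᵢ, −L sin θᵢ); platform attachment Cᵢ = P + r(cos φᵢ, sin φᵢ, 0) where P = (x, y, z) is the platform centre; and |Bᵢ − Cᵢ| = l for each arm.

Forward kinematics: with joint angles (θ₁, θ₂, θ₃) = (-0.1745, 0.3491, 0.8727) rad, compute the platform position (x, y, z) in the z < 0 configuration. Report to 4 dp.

(0.0925, 0.0643, -0.2671)

arm 1 at φ=0.0°: e+L cos θ1 = 0.3470;  centre 1 = (0.3470, 0.0000, 0.0347)
centre 2 = (0.3379·cos120.0°, 0.3379·sin120.0°, -0.0684) = (-0.1690, 0.2927, -0.0684)
arm 3 at φ=240.0°: e+L cos θ3 = 0.2786;  centre 3 = (-0.1393, -0.2412, -0.1532)
eliminate P² terms by subtracting sphere 1 from 2 and 3
[-1.0319 0.5853 -0.2063]·P = -0.0027;  [-0.9725 -0.4825 -0.3759]·P = -0.0205
det = 1.0671;  x = 0.0125+-0.2994z,  y = 0.0174+-0.1755z
sphere 1 gives Az²+Bz+C=0 with A=1.1205, B=0.1248, C=-0.0466;  B²−4AC=0.2245;  roots -0.2671, 0.1558;  negative root z = -0.2671
x = 0.0925, y = 0.0643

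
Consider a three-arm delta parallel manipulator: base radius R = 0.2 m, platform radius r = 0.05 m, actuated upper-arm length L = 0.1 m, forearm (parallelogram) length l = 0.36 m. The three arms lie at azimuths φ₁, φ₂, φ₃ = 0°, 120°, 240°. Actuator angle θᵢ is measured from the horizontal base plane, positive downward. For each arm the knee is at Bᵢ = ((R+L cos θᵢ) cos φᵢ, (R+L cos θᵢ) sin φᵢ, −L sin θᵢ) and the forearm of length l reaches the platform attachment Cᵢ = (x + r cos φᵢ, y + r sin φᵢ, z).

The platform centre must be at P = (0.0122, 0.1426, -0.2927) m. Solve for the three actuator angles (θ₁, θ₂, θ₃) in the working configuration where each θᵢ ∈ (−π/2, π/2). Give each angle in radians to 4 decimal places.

θ₁ = 0.5235, θ₂ = -0.3493, θ₃ = 1.3962

φ1=0.0° → target in arm frame (0.0122, 0.1426)
  A cos θ + B sin θ = C:  0.1378·cos θ + -0.2927·sin θ = -0.0270
  γ=atan2(-0.2927,0.1378)=-1.1308;  ψ=arccos(-0.0834)=1.6543;  θ1=γ+ψ≈0.5235
rotate P by −φ2: (0.1174, -0.0819, -0.2927)
  A cos θ + B sin θ = C:  0.0326·cos θ + -0.2927·sin θ = 0.1308
  √(A²+B²)=0.2945;  θ2 = -1.4599+1.1106 ≈ -0.3493
arm 3 (φ=240.0°): x'=-0.1296, y'=-0.0607
  A cos θ + B sin θ = C:  0.2796·cos θ + -0.2927·sin θ = -0.2397
  √(A²+B²)=0.4048;  θ3 = -0.8083+2.2045 ≈ 1.3962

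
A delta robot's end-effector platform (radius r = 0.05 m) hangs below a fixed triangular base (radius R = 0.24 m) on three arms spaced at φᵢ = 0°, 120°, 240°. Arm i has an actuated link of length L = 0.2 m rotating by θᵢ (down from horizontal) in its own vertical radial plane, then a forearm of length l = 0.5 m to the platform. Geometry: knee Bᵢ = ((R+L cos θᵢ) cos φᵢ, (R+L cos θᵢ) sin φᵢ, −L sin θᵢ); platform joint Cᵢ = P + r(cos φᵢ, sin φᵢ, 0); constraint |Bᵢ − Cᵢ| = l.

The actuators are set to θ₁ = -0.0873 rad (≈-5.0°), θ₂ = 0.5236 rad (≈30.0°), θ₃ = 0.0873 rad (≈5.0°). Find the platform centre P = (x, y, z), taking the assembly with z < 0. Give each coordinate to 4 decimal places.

φ1=0.0°: virtual centre (0.3892, 0.0000, 0.0174), radius l
φ2=120.0°: virtual centre (-0.1816, 0.3145, -0.1000), radius l
arm 3 at φ=240.0°: (R−r)+L cos θ3 = 0.3892;  S3 = (-0.1946, -0.3371, -0.0174)
|S₂|²−|S₁|² = -0.0099;  |S₃|²−|S₁|² = 0.0000
[-1.1417 0.6291 -0.2349]·P = -0.0099;  [-1.1677 -0.6742 -0.0698]·P = 0.0000
Cramer: x(z) = 0.0044-0.1344z;  y(z) = -0.0077+0.1294z
quadratic in z: (1.0348)z²+(0.0666)z+(-0.1016)=0, √Δ=0.6518 → z ∈ {-0.3471, 0.2828}; z = -0.3471 (taking z<0)
x = 0.0511, y = -0.0526

(0.0511, -0.0526, -0.3471)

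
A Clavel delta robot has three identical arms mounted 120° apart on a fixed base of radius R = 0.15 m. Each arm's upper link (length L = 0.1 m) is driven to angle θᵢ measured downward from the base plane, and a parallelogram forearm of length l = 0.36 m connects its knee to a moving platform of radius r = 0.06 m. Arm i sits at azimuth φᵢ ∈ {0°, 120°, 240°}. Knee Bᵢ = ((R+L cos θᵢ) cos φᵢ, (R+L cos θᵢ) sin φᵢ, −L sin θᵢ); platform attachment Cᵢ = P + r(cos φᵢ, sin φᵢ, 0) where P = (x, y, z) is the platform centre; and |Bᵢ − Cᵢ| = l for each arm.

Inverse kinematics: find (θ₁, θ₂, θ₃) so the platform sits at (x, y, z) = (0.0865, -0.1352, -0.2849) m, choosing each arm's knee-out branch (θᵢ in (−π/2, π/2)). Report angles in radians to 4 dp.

θ₁ = -0.3490, θ₂ = 1.0469, θ₃ = -0.2616

arm 1 (φ=0.0°): x'=0.0865, y'=-0.1352
  A=0.0035, B=-0.2849, C=(l²−L²−A²−y'²−z²)/(2L)=0.1007
  θ1 = atan2(B,A) + arccos(C/0.2849) = -0.3490
φ2=120.0° → target in arm frame (-0.1603, -0.0073)
  A=0.2503, B=-0.2849, C=(l²−L²−A²−y'²−z²)/(2L)=-0.1214
  √(A²+B²)=0.3793;  θ2 = -0.8499+1.8968 ≈ 1.0469
arm 3 (φ=240.0°): x'=0.0738, y'=0.1425
  A cos θ + B sin θ = C:  0.0162·cos θ + -0.2849·sin θ = 0.0893
  √(A²+B²)=0.2854;  θ3 = -1.5141+1.2525 ≈ -0.2616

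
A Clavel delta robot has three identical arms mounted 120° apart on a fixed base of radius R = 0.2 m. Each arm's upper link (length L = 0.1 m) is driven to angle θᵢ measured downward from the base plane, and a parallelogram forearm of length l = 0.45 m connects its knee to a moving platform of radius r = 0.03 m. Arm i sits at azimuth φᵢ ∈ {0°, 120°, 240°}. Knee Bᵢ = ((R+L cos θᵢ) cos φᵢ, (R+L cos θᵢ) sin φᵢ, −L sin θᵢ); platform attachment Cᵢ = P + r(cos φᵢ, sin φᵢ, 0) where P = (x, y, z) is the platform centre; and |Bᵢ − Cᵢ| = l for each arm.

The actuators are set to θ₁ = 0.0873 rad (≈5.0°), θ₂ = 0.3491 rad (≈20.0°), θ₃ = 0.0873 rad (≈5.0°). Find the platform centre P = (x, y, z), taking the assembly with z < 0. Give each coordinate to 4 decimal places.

φ1=0.0°: virtual centre (0.2696, 0.0000, -0.0087), radius l
φ2=120.0°: virtual centre (-0.1320, 0.2286, -0.0342), radius l
φ3=240.0°: virtual centre (-0.1348, -0.2335, -0.0087), radius l
subtract pairs → two planes through P
[-0.8032 0.4572 -0.0510]·P = -0.0019;  [-0.8089 -0.4670 0.0000]·P = 0.0000
det = 0.7449;  x = 0.0012+-0.0320z,  y = -0.0021+0.0553z
into |P−O₁|² = l²: 1.0041z² + 0.0344z + -0.1304 = 0;  Δ = 0.5248;  z = -0.3779 or 0.3436 → z<0 root = -0.3779
x = 0.0133, y = -0.0230

(0.0133, -0.0230, -0.3779)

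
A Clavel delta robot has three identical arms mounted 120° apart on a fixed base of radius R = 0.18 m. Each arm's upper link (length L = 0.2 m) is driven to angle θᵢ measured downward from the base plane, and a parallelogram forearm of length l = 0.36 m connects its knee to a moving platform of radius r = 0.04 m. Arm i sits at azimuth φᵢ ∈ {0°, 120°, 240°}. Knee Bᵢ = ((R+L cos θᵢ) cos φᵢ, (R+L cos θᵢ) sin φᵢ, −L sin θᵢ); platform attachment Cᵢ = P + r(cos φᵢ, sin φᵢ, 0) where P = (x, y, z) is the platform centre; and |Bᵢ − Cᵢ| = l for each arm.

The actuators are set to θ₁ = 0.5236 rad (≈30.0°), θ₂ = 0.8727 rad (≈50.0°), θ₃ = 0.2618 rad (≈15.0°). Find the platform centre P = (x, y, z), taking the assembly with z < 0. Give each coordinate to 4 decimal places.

φ1=0.0°: virtual centre (0.3132, 0.0000, -0.1000), radius l
arm 2 at φ=120.0°: ρ2 = 0.2686;  centre 2 = (-0.1343, 0.2326, -0.1532)
arm 3 at φ=240.0°: ρ3 = 0.3332;  centre 3 = (-0.1666, -0.2885, -0.0518)
eliminate P² terms by subtracting sphere 1 from 2 and 3
linear system: -0.8950x+0.4651y = -0.0125−-0.1064z; -0.9596x+-0.5771y = 0.0056−0.0965z
det = 0.9628;  x = 0.0048+-0.0172z,  y = -0.0177+0.1957z
quadratic in z: (1.0386)z²+(0.2037)z+(-0.0242)=0, √Δ=0.3767 → z ∈ {-0.2794, 0.0833}; z = -0.2794 (taking z<0)
x = 0.0096, y = -0.0724

(0.0096, -0.0724, -0.2794)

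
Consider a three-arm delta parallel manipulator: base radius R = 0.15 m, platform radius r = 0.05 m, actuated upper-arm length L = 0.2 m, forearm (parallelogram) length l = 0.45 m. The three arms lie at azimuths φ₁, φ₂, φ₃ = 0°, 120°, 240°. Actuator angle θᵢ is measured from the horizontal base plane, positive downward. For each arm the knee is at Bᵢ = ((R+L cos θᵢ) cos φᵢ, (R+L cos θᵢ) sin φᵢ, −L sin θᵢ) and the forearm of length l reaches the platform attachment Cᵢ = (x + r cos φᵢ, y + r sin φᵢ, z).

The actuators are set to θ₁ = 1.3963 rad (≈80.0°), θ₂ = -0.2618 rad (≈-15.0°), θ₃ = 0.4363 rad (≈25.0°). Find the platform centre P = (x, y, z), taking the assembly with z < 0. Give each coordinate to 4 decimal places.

arm 1 at φ=0.0°: ρ1 = 0.1347;  centre 1 = (0.1347, 0.0000, -0.1970)
centre 2 = (0.2932·cos120.0°, 0.2932·sin120.0°, 0.0518) = (-0.1466, 0.2539, 0.0518)
arm 3 at φ=240.0°: ρ3 = 0.2813;  centre 3 = (-0.1406, -0.2436, -0.0845)
|centre ₂|²−|centre ₁|² = 0.0317;  |centre ₃|²−|centre ₁|² = 0.0293
[-0.5626 0.5078 0.4975]·P = 0.0317;  [-0.5507 -0.4872 0.2249]·P = 0.0293
Cramer: x(z) = -0.0548+0.6439z;  y(z) = 0.0017-0.2662z
sphere 1 gives Az²+Bz+C=0 with A=1.4854, B=0.1490, C=-0.1278;  B²−4AC=0.7816;  roots -0.3477, 0.2474;  negative root z = -0.3477
x = -0.2786, y = 0.0943

(-0.2786, 0.0943, -0.3477)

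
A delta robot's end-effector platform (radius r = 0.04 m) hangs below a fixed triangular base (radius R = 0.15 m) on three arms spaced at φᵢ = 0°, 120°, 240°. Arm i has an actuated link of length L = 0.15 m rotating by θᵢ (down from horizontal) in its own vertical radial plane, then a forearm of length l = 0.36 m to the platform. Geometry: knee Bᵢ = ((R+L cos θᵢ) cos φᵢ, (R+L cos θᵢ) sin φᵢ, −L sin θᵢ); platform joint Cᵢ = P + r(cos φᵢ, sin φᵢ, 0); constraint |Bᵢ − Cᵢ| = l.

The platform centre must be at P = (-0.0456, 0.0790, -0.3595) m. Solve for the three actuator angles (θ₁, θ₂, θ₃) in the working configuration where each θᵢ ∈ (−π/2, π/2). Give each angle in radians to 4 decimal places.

θ₁ = 0.8725, θ₂ = 0.2620, θ₃ = 0.8725

arm 1 (φ=0.0°): x'=-0.0456, y'=0.0790
  A cos θ + B sin θ = C:  0.1556·cos θ + -0.3595·sin θ = -0.1753
  θ1 = atan2(B,A) + arccos(C/0.3917) = 0.8725
arm 2 (φ=120.0°): x'=0.0912, y'=0.0000
  e−x'=0.0188;  (l²−L²−(e−x')²−y'²−z²)/2L = -0.0750
  γ=atan2(-0.3595,0.0188)=-1.5186;  ψ=arccos(-0.2083)=1.7806;  θ2=γ+ψ≈0.2620
arm 3 (φ=240.0°): x'=-0.0456, y'=-0.0790
  e−x'=0.1556;  (l²−L²−(e−x')²−y'²−z²)/2L = -0.1753
  γ=atan2(-0.3595,0.1556)=-1.1623;  ψ=arccos(-0.4475)=2.0348;  θ3=γ+ψ≈0.8725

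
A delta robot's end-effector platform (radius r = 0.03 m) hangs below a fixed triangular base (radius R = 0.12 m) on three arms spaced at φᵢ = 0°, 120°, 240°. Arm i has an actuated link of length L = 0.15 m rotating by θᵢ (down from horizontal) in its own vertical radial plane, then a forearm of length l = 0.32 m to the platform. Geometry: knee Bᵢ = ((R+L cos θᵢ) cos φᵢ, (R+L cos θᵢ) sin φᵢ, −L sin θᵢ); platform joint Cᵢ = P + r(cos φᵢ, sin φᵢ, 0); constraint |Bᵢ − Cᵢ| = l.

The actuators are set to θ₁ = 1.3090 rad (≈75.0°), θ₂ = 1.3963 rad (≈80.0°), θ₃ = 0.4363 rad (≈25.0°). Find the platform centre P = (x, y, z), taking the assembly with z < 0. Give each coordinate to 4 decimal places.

(-0.0573, -0.1285, -0.3713)

S1 = (0.1288·cos0.0°, 0.1288·sin0.0°, -0.1449) = (0.1288, 0.0000, -0.1449)
S2 = (0.1160·cos120.0°, 0.1160·sin120.0°, -0.1477) = (-0.0580, 0.1005, -0.1477)
φ3=240.0°: virtual centre (-0.1130, -0.1957, -0.0634), radius l
|S₂|²−|S₁|² = -0.0023;  |S₃|²−|S₁|² = 0.0175
linear system: -0.3737x+0.2010y = -0.0023−-0.0057z; -0.4836x+-0.3914y = 0.0175−0.1630z
det = 0.2434;  x = -0.0107+0.1255z,  y = -0.0314+0.2615z
into |P−S₁|² = l²: 1.0841z² + 0.2383z + -0.0609 = 0;  Δ = 0.3211;  z = -0.3713 or 0.1514 → z<0 root = -0.3713
x = -0.0573, y = -0.1285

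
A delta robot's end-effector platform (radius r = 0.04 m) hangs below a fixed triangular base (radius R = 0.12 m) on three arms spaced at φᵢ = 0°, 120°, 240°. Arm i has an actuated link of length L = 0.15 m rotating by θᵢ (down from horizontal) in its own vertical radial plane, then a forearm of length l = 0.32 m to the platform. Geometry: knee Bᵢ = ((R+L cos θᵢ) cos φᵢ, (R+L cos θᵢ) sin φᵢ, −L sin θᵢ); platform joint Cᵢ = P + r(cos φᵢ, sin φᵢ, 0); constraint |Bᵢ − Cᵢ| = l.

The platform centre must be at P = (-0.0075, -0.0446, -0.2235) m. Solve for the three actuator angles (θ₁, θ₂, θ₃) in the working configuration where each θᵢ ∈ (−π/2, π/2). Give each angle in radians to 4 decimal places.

θ₁ = 0.0873, θ₂ = 0.2620, θ₃ = -0.2622

arm 1 (φ=0.0°): x'=-0.0075, y'=-0.0446
  A=0.0875, B=-0.2235, C=(l²−L²−A²−y'²−z²)/(2L)=0.0677
  γ=atan2(-0.2235,0.0875)=-1.1976;  ψ=arccos(0.2820)=1.2850;  θ1=γ+ψ≈0.0873
rotate P by −φ2: (-0.0349, 0.0288, -0.2235)
  e−x'=0.1149;  (l²−L²−(e−x')²−y'²−z²)/2L = 0.0531
  θ2 = atan2(B,A) + arccos(C/0.2513) = 0.2620
φ3=240.0° → target in arm frame (0.0424, 0.0158)
  e−x'=0.0376;  (l²−L²−(e−x')²−y'²−z²)/2L = 0.0943
  θ3 = atan2(B,A) + arccos(C/0.2266) = -0.2622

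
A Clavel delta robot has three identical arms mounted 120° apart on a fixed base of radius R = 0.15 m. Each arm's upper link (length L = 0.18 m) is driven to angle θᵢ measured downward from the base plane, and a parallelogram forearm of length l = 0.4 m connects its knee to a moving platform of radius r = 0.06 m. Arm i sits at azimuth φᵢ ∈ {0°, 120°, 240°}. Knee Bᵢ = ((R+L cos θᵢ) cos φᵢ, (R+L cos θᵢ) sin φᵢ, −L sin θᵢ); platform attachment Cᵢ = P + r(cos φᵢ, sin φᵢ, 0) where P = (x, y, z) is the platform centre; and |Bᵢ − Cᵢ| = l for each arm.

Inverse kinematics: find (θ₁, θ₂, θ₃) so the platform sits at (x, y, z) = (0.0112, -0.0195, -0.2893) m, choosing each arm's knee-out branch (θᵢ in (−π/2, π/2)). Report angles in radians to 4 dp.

φ1=0.0° → target in arm frame (0.0112, -0.0195)
  e−x'=0.0788;  (l²−L²−(e−x')²−y'²−z²)/2L = 0.1037
  √(A²+B²)=0.2998;  θ1 = -1.3049+1.2178 ≈ -0.0871
rotate P by −φ2: (-0.0225, 0.0001, -0.2893)
  A=0.1125, B=-0.2893, C=(l²−L²−A²−y'²−z²)/(2L)=0.0868
  γ=atan2(-0.2893,0.1125)=-1.2000;  ψ=arccos(0.2797)=1.2873;  θ2=γ+ψ≈0.0874
arm 3 (φ=240.0°): x'=0.0113, y'=0.0194
  A=0.0787, B=-0.2893, C=(l²−L²−A²−y'²−z²)/(2L)=0.1037
  √(A²+B²)=0.2998;  θ3 = -1.3051+1.2176 ≈ -0.0875

θ₁ = -0.0871, θ₂ = 0.0874, θ₃ = -0.0875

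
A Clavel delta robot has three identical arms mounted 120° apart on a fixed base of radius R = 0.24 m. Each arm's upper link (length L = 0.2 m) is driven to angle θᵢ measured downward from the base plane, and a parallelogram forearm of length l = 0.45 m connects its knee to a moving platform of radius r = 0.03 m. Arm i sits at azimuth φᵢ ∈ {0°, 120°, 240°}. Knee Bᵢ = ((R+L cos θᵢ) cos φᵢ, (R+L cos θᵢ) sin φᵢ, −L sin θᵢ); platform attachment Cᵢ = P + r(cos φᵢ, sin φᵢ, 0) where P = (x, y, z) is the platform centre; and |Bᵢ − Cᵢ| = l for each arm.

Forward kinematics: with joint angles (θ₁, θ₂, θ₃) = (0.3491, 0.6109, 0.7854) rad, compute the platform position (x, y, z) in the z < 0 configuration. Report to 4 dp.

(0.0495, 0.0233, -0.3522)

arm 1 at φ=0.0°: ρ1 = 0.3979;  centre 1 = (0.3979, 0.0000, -0.0684)
φ2=120.0°: virtual centre (-0.1869, 0.3237, -0.1147), radius l
centre 3 = (0.3514·cos240.0°, 0.3514·sin240.0°, -0.1414) = (-0.1757, -0.3043, -0.1414)
|centre ₂|²−|centre ₁|² = -0.0101;  |centre ₃|²−|centre ₁|² = -0.0195
linear system: -1.1697x+0.6475y = -0.0101−-0.0926z; -1.1473x+-0.6087y = -0.0195−-0.1460z
det = 1.4548;  x = 0.0129+-0.1037z,  y = 0.0077+-0.0444z
quadratic in z: (1.0127)z²+(0.2160)z+(-0.0495)=0, √Δ=0.4973 → z ∈ {-0.3522, 0.1389}; z = -0.3522 (taking z<0)
x = 0.0495, y = 0.0233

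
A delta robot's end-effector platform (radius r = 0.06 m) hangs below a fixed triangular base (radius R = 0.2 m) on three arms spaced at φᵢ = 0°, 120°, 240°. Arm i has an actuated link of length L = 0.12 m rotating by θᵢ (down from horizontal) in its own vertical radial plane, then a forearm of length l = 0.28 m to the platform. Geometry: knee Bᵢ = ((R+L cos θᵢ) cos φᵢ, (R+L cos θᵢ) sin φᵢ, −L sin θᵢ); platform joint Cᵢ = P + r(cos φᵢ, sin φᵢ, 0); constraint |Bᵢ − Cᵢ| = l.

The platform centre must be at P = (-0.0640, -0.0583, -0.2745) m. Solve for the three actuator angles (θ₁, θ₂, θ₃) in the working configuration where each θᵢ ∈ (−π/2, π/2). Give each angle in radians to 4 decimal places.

φ1=0.0° → target in arm frame (-0.0640, -0.0583)
  A=0.2040, B=-0.2745, C=(l²−L²−A²−y'²−z²)/(2L)=-0.2349
  √(A²+B²)=0.3420;  θ1 = -0.9317+2.3277 ≈ 1.3961
arm 2 (φ=120.0°): x'=-0.0185, y'=0.0846
  e−x'=0.1585;  (l²−L²−(e−x')²−y'²−z²)/2L = -0.1818
  γ=atan2(-0.2745,0.1585)=-1.0472;  ψ=arccos(-0.5734)=2.1815;  θ2=γ+ψ≈1.1343
arm 3 (φ=240.0°): x'=0.0825, y'=-0.0263
  e−x'=0.0575;  (l²−L²−(e−x')²−y'²−z²)/2L = -0.0640
  θ3 = atan2(B,A) + arccos(C/0.2805) = 0.4366

θ₁ = 1.3961, θ₂ = 1.1343, θ₃ = 0.4366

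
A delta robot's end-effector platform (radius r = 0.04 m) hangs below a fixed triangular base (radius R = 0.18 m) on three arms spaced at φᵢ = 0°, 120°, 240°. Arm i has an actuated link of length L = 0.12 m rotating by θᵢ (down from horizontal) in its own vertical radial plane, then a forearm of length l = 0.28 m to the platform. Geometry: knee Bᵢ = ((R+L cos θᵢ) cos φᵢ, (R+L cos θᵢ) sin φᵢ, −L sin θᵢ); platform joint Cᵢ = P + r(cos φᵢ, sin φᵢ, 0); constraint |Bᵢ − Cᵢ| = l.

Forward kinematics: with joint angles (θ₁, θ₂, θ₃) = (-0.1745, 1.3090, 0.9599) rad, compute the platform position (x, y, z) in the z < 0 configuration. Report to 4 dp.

φ1=0.0°: virtual centre (0.2582, 0.0000, 0.0208), radius l
arm 2 at φ=120.0°: (R−r)+L cos θ2 = 0.1711;  S2 = (-0.0855, 0.1481, -0.1159)
φ3=240.0°: virtual centre (-0.1044, -0.1809, -0.0983), radius l
subtract pairs → two planes through P
[-0.6874 0.2963 -0.2735]·P = -0.0244;  [-0.7252 -0.3617 -0.2383]·P = -0.0138
Cramer: x(z) = 0.0279-0.3657z;  y(z) = -0.0177+0.0745z
sphere 1 gives Az²+Bz+C=0 with A=1.1393, B=0.1242, C=-0.0246;  B²−4AC=0.1276;  roots -0.2112, 0.1023;  negative root z = -0.2112
x = 0.1051, y = -0.0334

(0.1051, -0.0334, -0.2112)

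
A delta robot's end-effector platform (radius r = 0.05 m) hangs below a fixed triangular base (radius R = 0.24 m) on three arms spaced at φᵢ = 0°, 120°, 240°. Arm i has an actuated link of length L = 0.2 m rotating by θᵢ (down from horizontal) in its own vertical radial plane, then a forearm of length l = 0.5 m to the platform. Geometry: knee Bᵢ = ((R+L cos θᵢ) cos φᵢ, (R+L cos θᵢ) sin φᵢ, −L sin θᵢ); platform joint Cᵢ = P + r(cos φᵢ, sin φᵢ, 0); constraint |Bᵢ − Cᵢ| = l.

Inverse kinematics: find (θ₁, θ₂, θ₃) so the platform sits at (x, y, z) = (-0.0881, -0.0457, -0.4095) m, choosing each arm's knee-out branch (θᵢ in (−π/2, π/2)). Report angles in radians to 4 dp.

θ₁ = 0.7852, θ₂ = 0.4362, θ₃ = 0.0871

φ1=0.0° → target in arm frame (-0.0881, -0.0457)
  A=0.2781, B=-0.4095, C=(l²−L²−A²−y'²−z²)/(2L)=-0.0928
  √(A²+B²)=0.4950;  θ1 = -0.9742+1.7594 ≈ 0.7852
rotate P by −φ2: (0.0045, 0.0991, -0.4095)
  A cos θ + B sin θ = C:  0.1855·cos θ + -0.4095·sin θ = -0.0049
  θ2 = atan2(B,A) + arccos(C/0.4496) = 0.4362
φ3=240.0° → target in arm frame (0.0836, -0.0534)
  e−x'=0.1064;  (l²−L²−(e−x')²−y'²−z²)/2L = 0.0703
  √(A²+B²)=0.4231;  θ3 = -1.3167+1.4038 ≈ 0.0871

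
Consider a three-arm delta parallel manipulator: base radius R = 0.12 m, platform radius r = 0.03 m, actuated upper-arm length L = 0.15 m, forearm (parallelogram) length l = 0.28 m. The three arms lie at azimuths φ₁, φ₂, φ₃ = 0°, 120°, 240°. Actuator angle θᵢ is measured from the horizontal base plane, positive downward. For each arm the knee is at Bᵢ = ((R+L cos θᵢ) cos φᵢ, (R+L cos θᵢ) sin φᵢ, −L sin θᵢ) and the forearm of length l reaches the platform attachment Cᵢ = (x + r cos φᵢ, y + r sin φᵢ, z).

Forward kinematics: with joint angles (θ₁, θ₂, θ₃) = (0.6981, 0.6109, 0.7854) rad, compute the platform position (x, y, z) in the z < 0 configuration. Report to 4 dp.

arm 1 at φ=0.0°: e+L cos θ1 = 0.2049;  S1 = (0.2049, 0.0000, -0.0964)
arm 2 at φ=120.0°: e+L cos θ2 = 0.2129;  S2 = (-0.1064, 0.1844, -0.0860)
arm 3 at φ=240.0°: e+L cos θ3 = 0.1961;  S3 = (-0.0980, -0.1698, -0.1061)
eliminate P² terms by subtracting sphere 1 from 2 and 3
[-0.6227 0.3687 0.0207]·P = 0.0014;  [-0.6059 -0.3396 -0.0193]·P = -0.0016
Cramer: x(z) = 0.0002-0.0002z;  y(z) = 0.0043-0.0565z
quadratic in z: (1.0032)z²+(0.1924)z+(-0.0272)=0, √Δ=0.3823 → z ∈ {-0.2864, 0.0946}; z = -0.2864 (taking z<0)
x = 0.0003, y = 0.0205

(0.0003, 0.0205, -0.2864)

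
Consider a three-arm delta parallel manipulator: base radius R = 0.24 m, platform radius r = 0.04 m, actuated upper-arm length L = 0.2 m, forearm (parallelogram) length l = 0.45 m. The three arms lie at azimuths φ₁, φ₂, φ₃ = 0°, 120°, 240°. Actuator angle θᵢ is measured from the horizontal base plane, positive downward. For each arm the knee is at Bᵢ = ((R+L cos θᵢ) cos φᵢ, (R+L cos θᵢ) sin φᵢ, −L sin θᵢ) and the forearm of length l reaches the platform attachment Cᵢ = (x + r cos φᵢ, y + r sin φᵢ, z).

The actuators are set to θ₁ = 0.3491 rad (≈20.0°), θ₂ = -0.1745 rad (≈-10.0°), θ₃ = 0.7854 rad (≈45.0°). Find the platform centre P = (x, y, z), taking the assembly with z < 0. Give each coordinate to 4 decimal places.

(0.0031, 0.0950, -0.2815)

O1 = (0.3879·cos0.0°, 0.3879·sin0.0°, -0.0684) = (0.3879, 0.0000, -0.0684)
arm 2 at φ=120.0°: ρ2 = 0.3970;  O2 = (-0.1985, 0.3438, 0.0347)
arm 3 at φ=240.0°: ρ3 = 0.3414;  O3 = (-0.1707, -0.2957, -0.1414)
eliminate P² terms by subtracting sphere 1 from 2 and 3
plane₁₂: -1.1728x+0.6876y+0.2063z = 0.0036
det = 1.4618;  x = 0.0073+0.0148z,  y = 0.0177+-0.2748z
into |P−O₁|² = l²: 1.0757z² + 0.1159z + -0.0526 = 0;  Δ = 0.2398;  z = -0.2815 or 0.1738 → z<0 root = -0.2815
x = 0.0031, y = 0.0950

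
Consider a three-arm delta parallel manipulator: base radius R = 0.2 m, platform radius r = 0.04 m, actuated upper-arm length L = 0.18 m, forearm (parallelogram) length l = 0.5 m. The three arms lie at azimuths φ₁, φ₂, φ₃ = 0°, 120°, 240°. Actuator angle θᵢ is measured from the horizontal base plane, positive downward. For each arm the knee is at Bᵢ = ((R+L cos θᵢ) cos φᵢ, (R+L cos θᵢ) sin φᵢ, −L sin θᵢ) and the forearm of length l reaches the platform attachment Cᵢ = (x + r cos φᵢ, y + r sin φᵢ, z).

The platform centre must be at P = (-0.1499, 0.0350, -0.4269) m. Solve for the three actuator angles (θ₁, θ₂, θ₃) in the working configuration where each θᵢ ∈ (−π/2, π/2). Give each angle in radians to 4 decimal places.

arm 1 (φ=0.0°): x'=-0.1499, y'=0.0350
  e−x'=0.3099;  (l²−L²−(e−x')²−y'²−z²)/2L = -0.1720
  √(A²+B²)=0.5275;  θ1 = -0.9429+1.9028 ≈ 0.9600
rotate P by −φ2: (0.1053, 0.1123, -0.4269)
  e−x'=0.0547;  (l²−L²−(e−x')²−y'²−z²)/2L = 0.0548
  √(A²+B²)=0.4304;  θ2 = -1.4433+1.4430 ≈ -0.0003
arm 3 (φ=240.0°): x'=0.0446, y'=-0.1473
  A=0.1154, B=-0.4269, C=(l²−L²−A²−y'²−z²)/(2L)=0.0010
  √(A²+B²)=0.4422;  θ3 = -1.3069+1.5686 ≈ 0.2618

θ₁ = 0.9600, θ₂ = -0.0003, θ₃ = 0.2618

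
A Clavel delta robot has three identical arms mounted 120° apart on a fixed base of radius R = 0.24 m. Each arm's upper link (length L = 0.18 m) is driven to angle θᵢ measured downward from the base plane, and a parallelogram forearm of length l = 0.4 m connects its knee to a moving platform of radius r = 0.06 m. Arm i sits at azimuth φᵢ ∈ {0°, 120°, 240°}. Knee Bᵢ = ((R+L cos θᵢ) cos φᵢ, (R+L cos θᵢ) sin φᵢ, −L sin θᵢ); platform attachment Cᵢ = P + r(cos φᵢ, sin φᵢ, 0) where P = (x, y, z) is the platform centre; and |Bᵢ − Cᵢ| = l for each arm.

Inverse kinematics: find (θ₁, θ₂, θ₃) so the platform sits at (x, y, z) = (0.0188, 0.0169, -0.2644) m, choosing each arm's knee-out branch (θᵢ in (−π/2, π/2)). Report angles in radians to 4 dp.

θ₁ = 0.2618, θ₂ = 0.3493, θ₃ = 0.5238

φ1=0.0° → target in arm frame (0.0188, 0.0169)
  A=0.1612, B=-0.2644, C=(l²−L²−A²−y'²−z²)/(2L)=0.0873
  θ1 = atan2(B,A) + arccos(C/0.3097) = 0.2618
rotate P by −φ2: (0.0052, -0.0247, -0.2644)
  e−x'=0.1748;  (l²−L²−(e−x')²−y'²−z²)/2L = 0.0737
  √(A²+B²)=0.3169;  θ2 = -0.9867+1.3361 ≈ 0.3493
arm 3 (φ=240.0°): x'=-0.0240, y'=0.0078
  A cos θ + B sin θ = C:  0.2040·cos θ + -0.2644·sin θ = 0.0444
  γ=atan2(-0.2644,0.2040)=-0.9136;  ψ=arccos(0.1331)=1.4373;  θ3=γ+ψ≈0.5238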